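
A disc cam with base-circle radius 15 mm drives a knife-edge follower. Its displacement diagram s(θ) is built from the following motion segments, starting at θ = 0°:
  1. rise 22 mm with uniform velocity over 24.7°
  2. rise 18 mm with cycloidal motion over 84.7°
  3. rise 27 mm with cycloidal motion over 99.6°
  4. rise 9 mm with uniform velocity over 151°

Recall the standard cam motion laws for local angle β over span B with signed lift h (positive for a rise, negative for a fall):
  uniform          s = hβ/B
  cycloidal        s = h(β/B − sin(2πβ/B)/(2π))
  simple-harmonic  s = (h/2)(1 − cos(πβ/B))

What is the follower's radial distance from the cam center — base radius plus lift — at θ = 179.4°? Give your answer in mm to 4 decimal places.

seg 1 [0°–24.7°] uniform, h=22: full span → s += 22 → s = 22.0000
seg 2 [24.7°–109.4°] cycloidal, h=18: full span → s += 18 → s = 40.0000
seg 3 [109.4°–209°] cycloidal, h=27: θ=179.4° here. β=70, B=99.6. 27·(0.7028 − sin(2π·0.7028)/(2π)) = 23.0856 → s = 63.0856
radial distance = base radius + s = 15 + 63.0856 = 78.0856

78.0856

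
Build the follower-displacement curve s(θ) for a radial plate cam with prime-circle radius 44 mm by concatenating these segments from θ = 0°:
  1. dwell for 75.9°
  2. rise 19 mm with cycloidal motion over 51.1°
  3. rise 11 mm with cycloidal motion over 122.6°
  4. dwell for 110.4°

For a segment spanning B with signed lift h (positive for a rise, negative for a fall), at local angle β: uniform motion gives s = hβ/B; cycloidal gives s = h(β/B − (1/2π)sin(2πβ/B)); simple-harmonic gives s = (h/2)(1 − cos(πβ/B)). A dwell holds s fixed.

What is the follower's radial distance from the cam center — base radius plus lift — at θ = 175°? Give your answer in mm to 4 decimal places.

seg 1 [0°–75.9°] dwell: s stays 0.0000
seg 2 [75.9°–127°] cycloidal, h=19: full span → s += 19 → s = 19.0000
seg 3 [127°–249.6°] cycloidal, h=11: θ=175° here. β=48, B=122.6. 11·(0.3915 − sin(2π·0.3915)/(2π)) = 3.2037 → s = 22.2037
radial distance = base radius + s = 44 + 22.2037 = 66.2037

66.2037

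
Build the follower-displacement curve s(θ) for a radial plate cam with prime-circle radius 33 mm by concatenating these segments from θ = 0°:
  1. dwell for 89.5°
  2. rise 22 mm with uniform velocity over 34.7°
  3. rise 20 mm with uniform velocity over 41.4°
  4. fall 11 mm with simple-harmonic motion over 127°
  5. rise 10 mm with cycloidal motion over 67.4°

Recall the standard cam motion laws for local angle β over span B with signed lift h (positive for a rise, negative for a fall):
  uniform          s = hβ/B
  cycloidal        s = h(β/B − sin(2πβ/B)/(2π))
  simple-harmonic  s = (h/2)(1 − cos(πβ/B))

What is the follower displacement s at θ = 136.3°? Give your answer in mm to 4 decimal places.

seg 1 [0°–89.5°] dwell: s stays 0.0000
seg 2 [89.5°–124.2°] uniform, h=22: full span → s += 22 → s = 22.0000
seg 3 [124.2°–165.6°] uniform, h=20: θ=136.3° here. β=12.1, B=41.4. 20·12.1/41.4 = 5.8454 → s = 27.8454

27.8454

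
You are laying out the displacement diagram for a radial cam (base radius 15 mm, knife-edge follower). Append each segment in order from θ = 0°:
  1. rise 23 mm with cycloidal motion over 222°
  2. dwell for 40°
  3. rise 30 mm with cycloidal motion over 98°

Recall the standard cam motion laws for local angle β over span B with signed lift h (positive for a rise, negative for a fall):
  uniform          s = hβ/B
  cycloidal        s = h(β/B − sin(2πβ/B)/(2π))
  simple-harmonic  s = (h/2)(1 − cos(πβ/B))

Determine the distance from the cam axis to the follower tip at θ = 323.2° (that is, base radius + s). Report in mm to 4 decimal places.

seg 1 [0°–222°] cycloidal, h=23: full span → s += 23 → s = 23.0000
seg 2 [222°–262°] dwell: s stays 23.0000
seg 3 [262°–360°] cycloidal, h=30: θ=323.2° here. β=61.2, B=98. 30·(0.6245 − sin(2π·0.6245)/(2π)) = 22.1000 → s = 45.1000
radial distance = base radius + s = 15 + 45.1000 = 60.1000

60.1000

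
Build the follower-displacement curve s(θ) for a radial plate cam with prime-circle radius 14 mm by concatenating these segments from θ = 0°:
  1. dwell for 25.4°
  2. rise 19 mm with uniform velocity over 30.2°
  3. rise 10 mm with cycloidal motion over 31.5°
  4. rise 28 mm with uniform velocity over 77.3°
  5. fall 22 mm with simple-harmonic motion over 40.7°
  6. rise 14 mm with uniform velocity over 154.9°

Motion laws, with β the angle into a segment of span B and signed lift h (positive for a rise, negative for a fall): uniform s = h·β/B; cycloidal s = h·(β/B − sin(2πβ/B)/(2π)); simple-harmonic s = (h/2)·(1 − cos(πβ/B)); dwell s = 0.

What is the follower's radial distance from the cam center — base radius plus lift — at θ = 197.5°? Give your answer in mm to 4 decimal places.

seg 1 [0°–25.4°] dwell: s stays 0.0000
seg 2 [25.4°–55.6°] uniform, h=19: full span → s += 19 → s = 19.0000
seg 3 [55.6°–87.1°] cycloidal, h=10: full span → s += 10 → s = 29.0000
seg 4 [87.1°–164.4°] uniform, h=28: full span → s += 28 → s = 57.0000
seg 5 [164.4°–205.1°] simple-harmonic, h=-22: θ=197.5° here. β=33.1, B=40.7. -22/2·(1 − cos(π·0.8133)) = -20.1609 → s = 36.8391
radial distance = base radius + s = 14 + 36.8391 = 50.8391

50.8391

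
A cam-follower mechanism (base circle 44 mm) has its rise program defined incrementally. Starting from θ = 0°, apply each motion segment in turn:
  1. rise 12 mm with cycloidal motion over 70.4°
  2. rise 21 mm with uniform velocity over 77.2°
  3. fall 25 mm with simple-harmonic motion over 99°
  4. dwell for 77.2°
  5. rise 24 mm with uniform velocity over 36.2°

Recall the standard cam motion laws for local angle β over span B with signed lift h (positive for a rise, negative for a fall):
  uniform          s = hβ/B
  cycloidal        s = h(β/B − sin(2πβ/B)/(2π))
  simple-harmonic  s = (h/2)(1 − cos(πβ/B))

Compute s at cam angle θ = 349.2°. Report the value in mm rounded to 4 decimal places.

seg 1 [0°–70.4°] cycloidal, h=12: full span → s += 12 → s = 12.0000
seg 2 [70.4°–147.6°] uniform, h=21: full span → s += 21 → s = 33.0000
seg 3 [147.6°–246.6°] simple-harmonic, h=-25: full span → s += -25 → s = 8.0000
seg 4 [246.6°–323.8°] dwell: s stays 8.0000
seg 5 [323.8°–360°] uniform, h=24: θ=349.2° here. β=25.4, B=36.2. 24·25.4/36.2 = 16.8398 → s = 24.8398

24.8398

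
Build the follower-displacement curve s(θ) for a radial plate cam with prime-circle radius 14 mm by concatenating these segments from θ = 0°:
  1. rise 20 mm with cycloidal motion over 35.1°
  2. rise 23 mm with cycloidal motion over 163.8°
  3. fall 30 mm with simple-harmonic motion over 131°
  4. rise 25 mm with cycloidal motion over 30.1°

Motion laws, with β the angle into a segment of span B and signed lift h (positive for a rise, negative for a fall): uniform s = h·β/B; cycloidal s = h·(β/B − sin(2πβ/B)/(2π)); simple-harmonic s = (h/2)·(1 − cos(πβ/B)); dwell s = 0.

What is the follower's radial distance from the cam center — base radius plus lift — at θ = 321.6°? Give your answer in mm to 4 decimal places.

seg 1 [0°–35.1°] cycloidal, h=20: full span → s += 20 → s = 20.0000
seg 2 [35.1°–198.9°] cycloidal, h=23: full span → s += 23 → s = 43.0000
seg 3 [198.9°–329.9°] simple-harmonic, h=-30: θ=321.6° here. β=122.7, B=131. -30/2·(1 − cos(π·0.9366)) = -29.7038 → s = 13.2962
radial distance = base radius + s = 14 + 13.2962 = 27.2962

27.2962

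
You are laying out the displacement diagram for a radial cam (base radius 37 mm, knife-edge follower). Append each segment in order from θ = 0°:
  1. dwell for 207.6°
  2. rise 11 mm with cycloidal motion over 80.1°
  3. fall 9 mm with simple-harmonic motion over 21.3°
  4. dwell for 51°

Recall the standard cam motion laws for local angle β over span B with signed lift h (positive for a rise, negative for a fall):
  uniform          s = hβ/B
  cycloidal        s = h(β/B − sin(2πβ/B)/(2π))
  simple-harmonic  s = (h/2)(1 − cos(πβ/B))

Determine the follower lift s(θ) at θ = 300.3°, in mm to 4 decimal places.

seg 1 [0°–207.6°] dwell: s stays 0.0000
seg 2 [207.6°–287.7°] cycloidal, h=11: full span → s += 11 → s = 11.0000
seg 3 [287.7°–309°] simple-harmonic, h=-9: θ=300.3° here. β=12.6, B=21.3. -9/2·(1 − cos(π·0.5915)) = -5.7765 → s = 5.2235

5.2235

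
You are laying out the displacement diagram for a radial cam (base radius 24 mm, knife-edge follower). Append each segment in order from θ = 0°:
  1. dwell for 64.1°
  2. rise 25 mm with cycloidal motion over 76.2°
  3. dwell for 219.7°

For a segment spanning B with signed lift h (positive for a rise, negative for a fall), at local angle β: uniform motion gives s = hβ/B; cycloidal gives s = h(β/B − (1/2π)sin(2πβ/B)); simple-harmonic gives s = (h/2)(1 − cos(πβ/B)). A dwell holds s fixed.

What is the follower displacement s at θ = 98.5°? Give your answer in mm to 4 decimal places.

seg 1 [0°–64.1°] dwell: s stays 0.0000
seg 2 [64.1°–140.3°] cycloidal, h=25: θ=98.5° here. β=34.4, B=76.2. 25·(0.4514 − sin(2π·0.4514)/(2π)) = 10.0909 → s = 10.0909

10.0909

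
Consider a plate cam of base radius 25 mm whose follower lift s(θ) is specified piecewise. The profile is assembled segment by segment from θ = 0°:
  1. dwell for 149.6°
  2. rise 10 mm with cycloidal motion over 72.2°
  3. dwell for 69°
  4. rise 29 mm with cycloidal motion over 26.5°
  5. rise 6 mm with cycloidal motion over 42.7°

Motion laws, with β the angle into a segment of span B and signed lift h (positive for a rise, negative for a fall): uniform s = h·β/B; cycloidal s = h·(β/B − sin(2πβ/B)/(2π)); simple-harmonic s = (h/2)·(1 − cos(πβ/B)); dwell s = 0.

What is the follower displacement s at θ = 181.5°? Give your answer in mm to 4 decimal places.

seg 1 [0°–149.6°] dwell: s stays 0.0000
seg 2 [149.6°–221.8°] cycloidal, h=10: θ=181.5° here. β=31.9, B=72.2. 10·(0.4418 − sin(2π·0.4418)/(2π)) = 3.8494 → s = 3.8494

3.8494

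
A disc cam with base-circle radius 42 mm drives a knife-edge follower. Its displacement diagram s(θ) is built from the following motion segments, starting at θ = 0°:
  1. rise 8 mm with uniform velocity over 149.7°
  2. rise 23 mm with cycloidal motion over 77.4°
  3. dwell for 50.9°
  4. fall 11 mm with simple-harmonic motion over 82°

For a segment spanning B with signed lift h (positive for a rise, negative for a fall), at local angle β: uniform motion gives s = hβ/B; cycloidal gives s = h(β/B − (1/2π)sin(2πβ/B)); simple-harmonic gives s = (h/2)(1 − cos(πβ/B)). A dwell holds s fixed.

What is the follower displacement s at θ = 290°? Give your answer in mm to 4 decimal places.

seg 1 [0°–149.7°] uniform, h=8: full span → s += 8 → s = 8.0000
seg 2 [149.7°–227.1°] cycloidal, h=23: full span → s += 23 → s = 31.0000
seg 3 [227.1°–278°] dwell: s stays 31.0000
seg 4 [278°–360°] simple-harmonic, h=-11: θ=290° here. β=12, B=82. -11/2·(1 − cos(π·0.1463)) = -0.5711 → s = 30.4289

30.4289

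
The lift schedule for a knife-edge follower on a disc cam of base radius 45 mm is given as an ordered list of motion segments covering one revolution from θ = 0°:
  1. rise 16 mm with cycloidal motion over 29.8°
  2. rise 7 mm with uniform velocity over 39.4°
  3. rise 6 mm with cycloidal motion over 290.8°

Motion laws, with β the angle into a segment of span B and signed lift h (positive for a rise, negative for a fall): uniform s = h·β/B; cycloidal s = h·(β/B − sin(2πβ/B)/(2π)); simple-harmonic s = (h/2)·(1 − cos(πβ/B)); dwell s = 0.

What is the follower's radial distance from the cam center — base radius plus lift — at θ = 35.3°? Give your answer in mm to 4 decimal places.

seg 1 [0°–29.8°] cycloidal, h=16: full span → s += 16 → s = 16.0000
seg 2 [29.8°–69.2°] uniform, h=7: θ=35.3° here. β=5.5, B=39.4. 7·5.5/39.4 = 0.9772 → s = 16.9772
radial distance = base radius + s = 45 + 16.9772 = 61.9772

61.9772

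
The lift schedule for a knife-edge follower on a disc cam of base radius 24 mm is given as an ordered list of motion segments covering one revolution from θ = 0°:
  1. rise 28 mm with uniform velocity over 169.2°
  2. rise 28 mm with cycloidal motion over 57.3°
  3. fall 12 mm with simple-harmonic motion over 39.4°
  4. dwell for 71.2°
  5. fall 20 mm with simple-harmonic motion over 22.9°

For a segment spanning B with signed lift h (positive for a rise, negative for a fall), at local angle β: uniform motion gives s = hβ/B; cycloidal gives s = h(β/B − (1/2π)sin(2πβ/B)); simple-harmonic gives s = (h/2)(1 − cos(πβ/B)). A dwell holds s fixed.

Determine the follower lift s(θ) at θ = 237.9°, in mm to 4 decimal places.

seg 1 [0°–169.2°] uniform, h=28: full span → s += 28 → s = 28.0000
seg 2 [169.2°–226.5°] cycloidal, h=28: full span → s += 28 → s = 56.0000
seg 3 [226.5°–265.9°] simple-harmonic, h=-12: θ=237.9° here. β=11.4, B=39.4. -12/2·(1 − cos(π·0.2893)) = -2.3127 → s = 53.6873

53.6873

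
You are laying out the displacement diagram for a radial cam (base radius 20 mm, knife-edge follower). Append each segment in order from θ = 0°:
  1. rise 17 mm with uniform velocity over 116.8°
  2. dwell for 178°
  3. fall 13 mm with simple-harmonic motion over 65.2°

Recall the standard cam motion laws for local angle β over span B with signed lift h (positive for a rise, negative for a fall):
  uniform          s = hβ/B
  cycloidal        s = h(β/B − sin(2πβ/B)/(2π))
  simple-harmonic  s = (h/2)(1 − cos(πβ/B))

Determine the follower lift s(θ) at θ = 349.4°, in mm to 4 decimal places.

seg 1 [0°–116.8°] uniform, h=17: full span → s += 17 → s = 17.0000
seg 2 [116.8°–294.8°] dwell: s stays 17.0000
seg 3 [294.8°–360°] simple-harmonic, h=-13: θ=349.4° here. β=54.6, B=65.2. -13/2·(1 − cos(π·0.8374)) = -12.1705 → s = 4.8295

4.8295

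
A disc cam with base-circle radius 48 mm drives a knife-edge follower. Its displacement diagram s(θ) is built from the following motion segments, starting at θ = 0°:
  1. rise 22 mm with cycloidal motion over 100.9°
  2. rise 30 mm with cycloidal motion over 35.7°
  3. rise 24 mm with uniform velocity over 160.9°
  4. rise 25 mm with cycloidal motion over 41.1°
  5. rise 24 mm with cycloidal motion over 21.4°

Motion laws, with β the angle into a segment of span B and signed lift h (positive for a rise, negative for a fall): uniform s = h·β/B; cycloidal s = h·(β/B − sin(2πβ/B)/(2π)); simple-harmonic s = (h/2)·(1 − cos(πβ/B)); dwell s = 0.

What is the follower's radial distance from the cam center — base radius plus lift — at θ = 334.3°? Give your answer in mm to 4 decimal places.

seg 1 [0°–100.9°] cycloidal, h=22: full span → s += 22 → s = 22.0000
seg 2 [100.9°–136.6°] cycloidal, h=30: full span → s += 30 → s = 52.0000
seg 3 [136.6°–297.5°] uniform, h=24: full span → s += 24 → s = 76.0000
seg 4 [297.5°–338.6°] cycloidal, h=25: θ=334.3° here. β=36.8, B=41.1. 25·(0.8954 − sin(2π·0.8954)/(2π)) = 24.8157 → s = 100.8157
radial distance = base radius + s = 48 + 100.8157 = 148.8157

148.8157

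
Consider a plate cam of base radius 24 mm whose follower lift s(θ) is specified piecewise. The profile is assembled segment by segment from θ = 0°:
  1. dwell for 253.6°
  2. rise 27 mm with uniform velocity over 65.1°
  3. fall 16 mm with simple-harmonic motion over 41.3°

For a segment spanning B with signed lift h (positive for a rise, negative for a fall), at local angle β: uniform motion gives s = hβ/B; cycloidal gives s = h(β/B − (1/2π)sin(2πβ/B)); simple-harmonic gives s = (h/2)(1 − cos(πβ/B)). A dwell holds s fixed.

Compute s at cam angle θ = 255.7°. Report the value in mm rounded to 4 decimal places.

seg 1 [0°–253.6°] dwell: s stays 0.0000
seg 2 [253.6°–318.7°] uniform, h=27: θ=255.7° here. β=2.1, B=65.1. 27·2.1/65.1 = 0.8710 → s = 0.8710

0.8710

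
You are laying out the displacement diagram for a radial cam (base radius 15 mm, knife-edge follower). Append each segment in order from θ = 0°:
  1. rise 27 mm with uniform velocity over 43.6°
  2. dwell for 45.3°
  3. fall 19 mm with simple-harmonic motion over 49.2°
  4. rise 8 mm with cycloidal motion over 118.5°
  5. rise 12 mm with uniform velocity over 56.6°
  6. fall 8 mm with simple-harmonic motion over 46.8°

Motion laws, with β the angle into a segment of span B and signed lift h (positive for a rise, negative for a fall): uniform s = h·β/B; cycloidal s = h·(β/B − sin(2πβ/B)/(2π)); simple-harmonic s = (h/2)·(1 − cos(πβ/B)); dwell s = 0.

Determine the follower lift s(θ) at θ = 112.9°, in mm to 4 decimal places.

seg 1 [0°–43.6°] uniform, h=27: full span → s += 27 → s = 27.0000
seg 2 [43.6°–88.9°] dwell: s stays 27.0000
seg 3 [88.9°–138.1°] simple-harmonic, h=-19: θ=112.9° here. β=24, B=49.2. -19/2·(1 − cos(π·0.4878)) = -9.1361 → s = 17.8639

17.8639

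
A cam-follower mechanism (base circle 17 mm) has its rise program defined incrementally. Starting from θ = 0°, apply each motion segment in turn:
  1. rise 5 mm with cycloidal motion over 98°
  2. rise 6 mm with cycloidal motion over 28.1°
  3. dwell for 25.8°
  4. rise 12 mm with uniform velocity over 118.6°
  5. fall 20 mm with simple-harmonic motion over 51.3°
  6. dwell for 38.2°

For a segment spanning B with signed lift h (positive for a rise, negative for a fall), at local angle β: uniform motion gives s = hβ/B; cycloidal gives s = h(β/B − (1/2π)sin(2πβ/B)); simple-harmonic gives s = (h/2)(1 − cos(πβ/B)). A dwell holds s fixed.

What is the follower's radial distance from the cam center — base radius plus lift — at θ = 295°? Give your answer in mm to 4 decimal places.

seg 1 [0°–98°] cycloidal, h=5: full span → s += 5 → s = 5.0000
seg 2 [98°–126.1°] cycloidal, h=6: full span → s += 6 → s = 11.0000
seg 3 [126.1°–151.9°] dwell: s stays 11.0000
seg 4 [151.9°–270.5°] uniform, h=12: full span → s += 12 → s = 23.0000
seg 5 [270.5°–321.8°] simple-harmonic, h=-20: θ=295° here. β=24.5, B=51.3. -20/2·(1 − cos(π·0.4776)) = -9.2963 → s = 13.7037
radial distance = base radius + s = 17 + 13.7037 = 30.7037

30.7037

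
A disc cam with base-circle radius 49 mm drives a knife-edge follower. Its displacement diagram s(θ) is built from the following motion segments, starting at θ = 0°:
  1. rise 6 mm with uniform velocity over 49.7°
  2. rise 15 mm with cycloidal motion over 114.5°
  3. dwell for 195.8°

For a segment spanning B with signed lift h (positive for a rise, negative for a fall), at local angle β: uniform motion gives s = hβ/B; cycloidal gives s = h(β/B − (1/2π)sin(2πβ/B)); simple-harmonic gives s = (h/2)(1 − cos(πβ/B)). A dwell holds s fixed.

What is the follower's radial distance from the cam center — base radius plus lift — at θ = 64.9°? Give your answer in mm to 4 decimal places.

seg 1 [0°–49.7°] uniform, h=6: full span → s += 6 → s = 6.0000
seg 2 [49.7°–164.2°] cycloidal, h=15: θ=64.9° here. β=15.2, B=114.5. 15·(0.1328 − sin(2π·0.1328)/(2π)) = 0.2230 → s = 6.2230
radial distance = base radius + s = 49 + 6.2230 = 55.2230

55.2230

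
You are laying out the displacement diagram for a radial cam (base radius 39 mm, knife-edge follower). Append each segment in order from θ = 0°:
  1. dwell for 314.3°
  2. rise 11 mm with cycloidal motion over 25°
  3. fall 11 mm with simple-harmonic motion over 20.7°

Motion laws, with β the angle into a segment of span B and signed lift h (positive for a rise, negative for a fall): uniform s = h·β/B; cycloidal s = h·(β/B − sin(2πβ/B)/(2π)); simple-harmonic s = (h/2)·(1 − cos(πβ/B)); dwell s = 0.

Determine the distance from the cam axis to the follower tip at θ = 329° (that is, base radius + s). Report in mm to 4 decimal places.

seg 1 [0°–314.3°] dwell: s stays 0.0000
seg 2 [314.3°–339.3°] cycloidal, h=11: θ=329° here. β=14.7, B=25. 11·(0.5880 − sin(2π·0.5880)/(2π)) = 7.3874 → s = 7.3874
radial distance = base radius + s = 39 + 7.3874 = 46.3874

46.3874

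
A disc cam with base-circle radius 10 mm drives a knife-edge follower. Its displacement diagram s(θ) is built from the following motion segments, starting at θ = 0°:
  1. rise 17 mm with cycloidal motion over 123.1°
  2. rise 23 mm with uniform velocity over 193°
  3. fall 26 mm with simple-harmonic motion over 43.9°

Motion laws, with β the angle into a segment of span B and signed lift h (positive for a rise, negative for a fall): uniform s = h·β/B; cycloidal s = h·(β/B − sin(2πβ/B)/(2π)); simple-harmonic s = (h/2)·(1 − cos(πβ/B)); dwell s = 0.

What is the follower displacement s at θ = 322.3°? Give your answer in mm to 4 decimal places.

seg 1 [0°–123.1°] cycloidal, h=17: full span → s += 17 → s = 17.0000
seg 2 [123.1°–316.1°] uniform, h=23: full span → s += 23 → s = 40.0000
seg 3 [316.1°–360°] simple-harmonic, h=-26: θ=322.3° here. β=6.2, B=43.9. -26/2·(1 − cos(π·0.1412)) = -1.2587 → s = 38.7413

38.7413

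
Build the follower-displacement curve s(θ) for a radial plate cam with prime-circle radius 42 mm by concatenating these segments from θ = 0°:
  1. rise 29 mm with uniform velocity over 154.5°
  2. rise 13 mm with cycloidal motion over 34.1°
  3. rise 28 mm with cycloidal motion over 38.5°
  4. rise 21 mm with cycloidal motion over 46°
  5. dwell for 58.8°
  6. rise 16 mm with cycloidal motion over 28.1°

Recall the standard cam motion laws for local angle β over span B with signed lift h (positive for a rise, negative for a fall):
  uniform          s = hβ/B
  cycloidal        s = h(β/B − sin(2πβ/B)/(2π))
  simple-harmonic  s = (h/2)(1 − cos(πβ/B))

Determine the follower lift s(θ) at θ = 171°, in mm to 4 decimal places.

seg 1 [0°–154.5°] uniform, h=29: full span → s += 29 → s = 29.0000
seg 2 [154.5°–188.6°] cycloidal, h=13: θ=171° here. β=16.5, B=34.1. 13·(0.4839 − sin(2π·0.4839)/(2π)) = 6.0810 → s = 35.0810

35.0810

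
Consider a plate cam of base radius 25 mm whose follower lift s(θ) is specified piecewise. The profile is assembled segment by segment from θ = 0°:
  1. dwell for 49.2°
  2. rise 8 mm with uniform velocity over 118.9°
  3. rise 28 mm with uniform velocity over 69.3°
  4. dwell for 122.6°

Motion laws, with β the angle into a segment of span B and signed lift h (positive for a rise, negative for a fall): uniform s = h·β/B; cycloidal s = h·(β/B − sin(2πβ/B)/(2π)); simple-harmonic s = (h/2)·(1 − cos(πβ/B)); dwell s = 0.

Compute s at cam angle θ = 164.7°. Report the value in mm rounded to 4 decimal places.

seg 1 [0°–49.2°] dwell: s stays 0.0000
seg 2 [49.2°–168.1°] uniform, h=8: θ=164.7° here. β=115.5, B=118.9. 8·115.5/118.9 = 7.7712 → s = 7.7712

7.7712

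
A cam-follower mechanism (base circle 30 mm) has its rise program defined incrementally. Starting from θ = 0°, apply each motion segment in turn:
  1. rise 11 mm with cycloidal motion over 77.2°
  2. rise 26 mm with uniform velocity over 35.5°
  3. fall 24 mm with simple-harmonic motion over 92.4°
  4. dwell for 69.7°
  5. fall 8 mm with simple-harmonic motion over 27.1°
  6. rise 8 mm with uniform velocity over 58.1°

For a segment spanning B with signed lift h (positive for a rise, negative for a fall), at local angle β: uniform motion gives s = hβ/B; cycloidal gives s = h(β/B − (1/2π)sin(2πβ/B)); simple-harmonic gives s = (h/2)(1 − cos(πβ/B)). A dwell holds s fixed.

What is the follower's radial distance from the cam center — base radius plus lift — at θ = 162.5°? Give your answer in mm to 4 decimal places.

seg 1 [0°–77.2°] cycloidal, h=11: full span → s += 11 → s = 11.0000
seg 2 [77.2°–112.7°] uniform, h=26: full span → s += 26 → s = 37.0000
seg 3 [112.7°–205.1°] simple-harmonic, h=-24: θ=162.5° here. β=49.8, B=92.4. -24/2·(1 − cos(π·0.5390)) = -13.4651 → s = 23.5349
radial distance = base radius + s = 30 + 23.5349 = 53.5349

53.5349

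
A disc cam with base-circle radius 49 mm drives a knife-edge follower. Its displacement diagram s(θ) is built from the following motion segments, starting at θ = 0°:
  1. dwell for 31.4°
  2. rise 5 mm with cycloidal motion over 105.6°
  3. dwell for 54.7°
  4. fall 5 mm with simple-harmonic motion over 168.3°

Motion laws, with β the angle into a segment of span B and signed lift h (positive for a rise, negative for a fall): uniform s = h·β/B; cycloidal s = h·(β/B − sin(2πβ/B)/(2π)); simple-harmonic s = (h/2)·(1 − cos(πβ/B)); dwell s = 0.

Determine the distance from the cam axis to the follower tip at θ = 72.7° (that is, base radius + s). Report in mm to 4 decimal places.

seg 1 [0°–31.4°] dwell: s stays 0.0000
seg 2 [31.4°–137°] cycloidal, h=5: θ=72.7° here. β=41.3, B=105.6. 5·(0.3911 − sin(2π·0.3911)/(2π)) = 1.4525 → s = 1.4525
radial distance = base radius + s = 49 + 1.4525 = 50.4525

50.4525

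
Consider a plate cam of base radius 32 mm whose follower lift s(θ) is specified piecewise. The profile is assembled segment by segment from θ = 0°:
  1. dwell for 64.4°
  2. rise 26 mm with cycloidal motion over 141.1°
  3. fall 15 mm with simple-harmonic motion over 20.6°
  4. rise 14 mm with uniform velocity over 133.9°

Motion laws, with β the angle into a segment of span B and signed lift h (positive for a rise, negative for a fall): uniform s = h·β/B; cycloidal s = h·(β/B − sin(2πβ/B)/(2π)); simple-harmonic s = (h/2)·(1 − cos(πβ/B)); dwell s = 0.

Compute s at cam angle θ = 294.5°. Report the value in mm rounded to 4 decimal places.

seg 1 [0°–64.4°] dwell: s stays 0.0000
seg 2 [64.4°–205.5°] cycloidal, h=26: full span → s += 26 → s = 26.0000
seg 3 [205.5°–226.1°] simple-harmonic, h=-15: full span → s += -15 → s = 11.0000
seg 4 [226.1°–360°] uniform, h=14: θ=294.5° here. β=68.4, B=133.9. 14·68.4/133.9 = 7.1516 → s = 18.1516

18.1516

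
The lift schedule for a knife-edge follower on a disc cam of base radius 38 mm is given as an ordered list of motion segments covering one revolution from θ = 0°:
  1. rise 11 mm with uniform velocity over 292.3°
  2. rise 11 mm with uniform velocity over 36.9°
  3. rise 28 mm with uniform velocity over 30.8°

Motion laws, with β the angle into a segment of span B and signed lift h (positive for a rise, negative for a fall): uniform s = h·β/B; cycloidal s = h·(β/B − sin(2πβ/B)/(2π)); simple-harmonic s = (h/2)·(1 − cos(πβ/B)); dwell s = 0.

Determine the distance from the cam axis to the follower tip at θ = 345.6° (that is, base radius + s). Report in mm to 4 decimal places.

seg 1 [0°–292.3°] uniform, h=11: full span → s += 11 → s = 11.0000
seg 2 [292.3°–329.2°] uniform, h=11: full span → s += 11 → s = 22.0000
seg 3 [329.2°–360°] uniform, h=28: θ=345.6° here. β=16.4, B=30.8. 28·16.4/30.8 = 14.9091 → s = 36.9091
radial distance = base radius + s = 38 + 36.9091 = 74.9091

74.9091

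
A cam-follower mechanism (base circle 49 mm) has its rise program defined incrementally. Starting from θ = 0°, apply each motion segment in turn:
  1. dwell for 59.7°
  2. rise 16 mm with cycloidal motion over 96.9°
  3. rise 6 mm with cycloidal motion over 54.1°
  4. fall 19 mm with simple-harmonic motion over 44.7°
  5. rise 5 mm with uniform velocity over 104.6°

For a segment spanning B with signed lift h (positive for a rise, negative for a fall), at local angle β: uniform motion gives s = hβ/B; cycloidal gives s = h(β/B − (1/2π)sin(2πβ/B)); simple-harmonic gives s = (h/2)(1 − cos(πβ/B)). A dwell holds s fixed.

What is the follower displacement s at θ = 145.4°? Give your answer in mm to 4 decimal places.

seg 1 [0°–59.7°] dwell: s stays 0.0000
seg 2 [59.7°–156.6°] cycloidal, h=16: θ=145.4° here. β=85.7, B=96.9. 16·(0.8844 − sin(2π·0.8844)/(2π)) = 15.8417 → s = 15.8417

15.8417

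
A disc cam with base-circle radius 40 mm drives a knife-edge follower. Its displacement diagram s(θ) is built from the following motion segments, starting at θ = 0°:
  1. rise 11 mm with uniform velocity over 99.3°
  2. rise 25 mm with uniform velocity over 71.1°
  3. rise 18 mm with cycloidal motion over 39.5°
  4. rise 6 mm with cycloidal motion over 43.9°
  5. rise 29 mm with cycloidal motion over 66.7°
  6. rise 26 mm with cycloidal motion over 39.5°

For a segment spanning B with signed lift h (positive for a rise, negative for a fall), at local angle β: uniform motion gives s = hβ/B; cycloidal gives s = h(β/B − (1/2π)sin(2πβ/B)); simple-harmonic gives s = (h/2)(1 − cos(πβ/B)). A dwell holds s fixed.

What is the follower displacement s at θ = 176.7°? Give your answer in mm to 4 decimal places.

seg 1 [0°–99.3°] uniform, h=11: full span → s += 11 → s = 11.0000
seg 2 [99.3°–170.4°] uniform, h=25: full span → s += 25 → s = 36.0000
seg 3 [170.4°–209.9°] cycloidal, h=18: θ=176.7° here. β=6.3, B=39.5. 18·(0.1595 − sin(2π·0.1595)/(2π)) = 0.4570 → s = 36.4570

36.4570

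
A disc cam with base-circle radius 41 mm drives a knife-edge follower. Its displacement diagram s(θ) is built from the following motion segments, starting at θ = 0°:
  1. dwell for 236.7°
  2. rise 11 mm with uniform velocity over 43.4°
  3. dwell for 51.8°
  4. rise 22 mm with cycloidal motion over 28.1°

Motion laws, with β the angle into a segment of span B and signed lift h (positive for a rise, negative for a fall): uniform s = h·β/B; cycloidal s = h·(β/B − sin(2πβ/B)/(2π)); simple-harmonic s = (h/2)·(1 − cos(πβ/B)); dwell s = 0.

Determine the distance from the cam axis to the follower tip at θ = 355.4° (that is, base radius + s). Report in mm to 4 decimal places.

seg 1 [0°–236.7°] dwell: s stays 0.0000
seg 2 [236.7°–280.1°] uniform, h=11: full span → s += 11 → s = 11.0000
seg 3 [280.1°–331.9°] dwell: s stays 11.0000
seg 4 [331.9°–360°] cycloidal, h=22: θ=355.4° here. β=23.5, B=28.1. 22·(0.8363 − sin(2π·0.8363)/(2π)) = 21.3977 → s = 32.3977
radial distance = base radius + s = 41 + 32.3977 = 73.3977

73.3977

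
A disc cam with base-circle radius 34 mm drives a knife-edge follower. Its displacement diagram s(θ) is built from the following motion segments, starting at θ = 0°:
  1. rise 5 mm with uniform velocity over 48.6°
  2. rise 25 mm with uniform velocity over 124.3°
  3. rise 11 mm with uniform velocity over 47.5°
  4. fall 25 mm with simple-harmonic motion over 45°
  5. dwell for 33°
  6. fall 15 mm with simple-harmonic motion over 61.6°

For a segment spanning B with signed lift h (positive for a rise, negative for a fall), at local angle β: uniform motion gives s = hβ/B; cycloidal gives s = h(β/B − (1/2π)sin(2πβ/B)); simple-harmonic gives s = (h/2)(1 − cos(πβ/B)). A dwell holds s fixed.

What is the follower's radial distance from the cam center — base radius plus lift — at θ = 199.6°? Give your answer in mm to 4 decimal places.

seg 1 [0°–48.6°] uniform, h=5: full span → s += 5 → s = 5.0000
seg 2 [48.6°–172.9°] uniform, h=25: full span → s += 25 → s = 30.0000
seg 3 [172.9°–220.4°] uniform, h=11: θ=199.6° here. β=26.7, B=47.5. 11·26.7/47.5 = 6.1832 → s = 36.1832
radial distance = base radius + s = 34 + 36.1832 = 70.1832

70.1832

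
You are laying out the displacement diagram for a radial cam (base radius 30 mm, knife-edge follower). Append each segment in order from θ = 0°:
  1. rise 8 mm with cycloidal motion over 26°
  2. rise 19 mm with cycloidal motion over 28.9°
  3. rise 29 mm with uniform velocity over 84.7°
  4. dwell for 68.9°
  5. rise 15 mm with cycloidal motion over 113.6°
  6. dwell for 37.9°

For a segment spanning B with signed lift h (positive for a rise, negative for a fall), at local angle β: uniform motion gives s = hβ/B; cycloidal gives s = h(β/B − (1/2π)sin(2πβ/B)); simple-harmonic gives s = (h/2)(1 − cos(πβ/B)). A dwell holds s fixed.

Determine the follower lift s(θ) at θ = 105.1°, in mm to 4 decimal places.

seg 1 [0°–26°] cycloidal, h=8: full span → s += 8 → s = 8.0000
seg 2 [26°–54.9°] cycloidal, h=19: full span → s += 19 → s = 27.0000
seg 3 [54.9°–139.6°] uniform, h=29: θ=105.1° here. β=50.2, B=84.7. 29·50.2/84.7 = 17.1877 → s = 44.1877

44.1877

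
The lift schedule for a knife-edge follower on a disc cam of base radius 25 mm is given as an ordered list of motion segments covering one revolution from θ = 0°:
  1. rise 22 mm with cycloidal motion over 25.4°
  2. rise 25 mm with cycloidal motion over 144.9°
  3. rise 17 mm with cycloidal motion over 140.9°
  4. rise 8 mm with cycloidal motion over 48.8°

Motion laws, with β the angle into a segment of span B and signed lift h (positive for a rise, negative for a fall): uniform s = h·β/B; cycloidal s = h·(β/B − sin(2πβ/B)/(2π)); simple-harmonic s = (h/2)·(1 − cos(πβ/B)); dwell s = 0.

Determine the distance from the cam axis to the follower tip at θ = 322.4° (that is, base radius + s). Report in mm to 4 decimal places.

seg 1 [0°–25.4°] cycloidal, h=22: full span → s += 22 → s = 22.0000
seg 2 [25.4°–170.3°] cycloidal, h=25: full span → s += 25 → s = 47.0000
seg 3 [170.3°–311.2°] cycloidal, h=17: full span → s += 17 → s = 64.0000
seg 4 [311.2°–360°] cycloidal, h=8: θ=322.4° here. β=11.2, B=48.8. 8·(0.2295 − sin(2π·0.2295)/(2π)) = 0.5734 → s = 64.5734
radial distance = base radius + s = 25 + 64.5734 = 89.5734

89.5734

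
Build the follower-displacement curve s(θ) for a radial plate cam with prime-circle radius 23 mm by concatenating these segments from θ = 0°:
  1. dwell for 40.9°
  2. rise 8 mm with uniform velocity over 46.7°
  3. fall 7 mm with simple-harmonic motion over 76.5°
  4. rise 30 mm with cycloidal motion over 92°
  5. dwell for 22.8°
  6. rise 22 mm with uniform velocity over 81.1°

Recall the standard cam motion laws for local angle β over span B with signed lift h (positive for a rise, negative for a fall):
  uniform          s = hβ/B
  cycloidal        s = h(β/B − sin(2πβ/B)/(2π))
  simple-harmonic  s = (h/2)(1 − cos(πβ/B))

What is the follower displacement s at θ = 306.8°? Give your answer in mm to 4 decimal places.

seg 1 [0°–40.9°] dwell: s stays 0.0000
seg 2 [40.9°–87.6°] uniform, h=8: full span → s += 8 → s = 8.0000
seg 3 [87.6°–164.1°] simple-harmonic, h=-7: full span → s += -7 → s = 1.0000
seg 4 [164.1°–256.1°] cycloidal, h=30: full span → s += 30 → s = 31.0000
seg 5 [256.1°–278.9°] dwell: s stays 31.0000
seg 6 [278.9°–360°] uniform, h=22: θ=306.8° here. β=27.9, B=81.1. 22·27.9/81.1 = 7.5684 → s = 38.5684

38.5684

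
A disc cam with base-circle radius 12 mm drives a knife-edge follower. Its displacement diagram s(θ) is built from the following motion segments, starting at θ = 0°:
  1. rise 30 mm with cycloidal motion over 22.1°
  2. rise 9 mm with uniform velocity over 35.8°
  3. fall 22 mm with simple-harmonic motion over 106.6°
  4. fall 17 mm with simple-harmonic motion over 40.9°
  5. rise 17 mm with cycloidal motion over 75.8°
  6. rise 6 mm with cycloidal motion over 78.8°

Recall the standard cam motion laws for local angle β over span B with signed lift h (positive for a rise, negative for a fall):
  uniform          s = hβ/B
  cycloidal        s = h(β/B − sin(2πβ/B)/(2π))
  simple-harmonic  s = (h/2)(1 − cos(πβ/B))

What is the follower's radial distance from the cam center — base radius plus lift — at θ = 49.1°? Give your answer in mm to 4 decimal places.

seg 1 [0°–22.1°] cycloidal, h=30: full span → s += 30 → s = 30.0000
seg 2 [22.1°–57.9°] uniform, h=9: θ=49.1° here. β=27, B=35.8. 9·27/35.8 = 6.7877 → s = 36.7877
radial distance = base radius + s = 12 + 36.7877 = 48.7877

48.7877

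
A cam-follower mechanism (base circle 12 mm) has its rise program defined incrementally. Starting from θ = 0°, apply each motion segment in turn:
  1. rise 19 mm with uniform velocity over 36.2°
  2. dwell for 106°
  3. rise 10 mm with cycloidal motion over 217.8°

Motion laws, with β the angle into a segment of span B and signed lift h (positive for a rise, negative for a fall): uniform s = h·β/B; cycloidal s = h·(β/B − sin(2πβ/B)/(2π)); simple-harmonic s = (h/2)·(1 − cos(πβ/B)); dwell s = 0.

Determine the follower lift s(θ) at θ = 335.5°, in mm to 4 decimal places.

seg 1 [0°–36.2°] uniform, h=19: full span → s += 19 → s = 19.0000
seg 2 [36.2°–142.2°] dwell: s stays 19.0000
seg 3 [142.2°–360°] cycloidal, h=10: θ=335.5° here. β=193.3, B=217.8. 10·(0.8875 − sin(2π·0.8875)/(2π)) = 9.9087 → s = 28.9087

28.9087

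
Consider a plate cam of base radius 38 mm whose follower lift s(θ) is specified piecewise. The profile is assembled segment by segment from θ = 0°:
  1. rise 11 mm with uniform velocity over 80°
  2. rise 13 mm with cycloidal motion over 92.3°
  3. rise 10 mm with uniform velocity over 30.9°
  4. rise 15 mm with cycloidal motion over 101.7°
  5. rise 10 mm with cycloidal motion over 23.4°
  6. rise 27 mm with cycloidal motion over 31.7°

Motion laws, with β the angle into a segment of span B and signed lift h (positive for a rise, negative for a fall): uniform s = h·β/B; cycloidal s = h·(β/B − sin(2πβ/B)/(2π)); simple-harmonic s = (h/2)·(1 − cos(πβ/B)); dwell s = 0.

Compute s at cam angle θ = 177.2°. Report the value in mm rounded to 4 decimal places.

seg 1 [0°–80°] uniform, h=11: full span → s += 11 → s = 11.0000
seg 2 [80°–172.3°] cycloidal, h=13: full span → s += 13 → s = 24.0000
seg 3 [172.3°–203.2°] uniform, h=10: θ=177.2° here. β=4.9, B=30.9. 10·4.9/30.9 = 1.5858 → s = 25.5858

25.5858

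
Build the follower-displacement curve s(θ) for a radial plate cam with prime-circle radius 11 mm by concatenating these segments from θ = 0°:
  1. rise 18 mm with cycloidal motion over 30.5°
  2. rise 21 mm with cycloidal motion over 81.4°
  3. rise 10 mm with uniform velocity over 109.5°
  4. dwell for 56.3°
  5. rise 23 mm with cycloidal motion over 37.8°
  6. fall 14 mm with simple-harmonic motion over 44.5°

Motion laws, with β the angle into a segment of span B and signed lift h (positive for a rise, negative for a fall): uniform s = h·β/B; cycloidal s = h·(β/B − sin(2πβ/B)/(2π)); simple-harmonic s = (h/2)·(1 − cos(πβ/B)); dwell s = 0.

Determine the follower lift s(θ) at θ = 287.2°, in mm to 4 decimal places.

seg 1 [0°–30.5°] cycloidal, h=18: full span → s += 18 → s = 18.0000
seg 2 [30.5°–111.9°] cycloidal, h=21: full span → s += 21 → s = 39.0000
seg 3 [111.9°–221.4°] uniform, h=10: full span → s += 10 → s = 49.0000
seg 4 [221.4°–277.7°] dwell: s stays 49.0000
seg 5 [277.7°–315.5°] cycloidal, h=23: θ=287.2° here. β=9.5, B=37.8. 23·(0.2513 − sin(2π·0.2513)/(2π)) = 2.1200 → s = 51.1200

51.1200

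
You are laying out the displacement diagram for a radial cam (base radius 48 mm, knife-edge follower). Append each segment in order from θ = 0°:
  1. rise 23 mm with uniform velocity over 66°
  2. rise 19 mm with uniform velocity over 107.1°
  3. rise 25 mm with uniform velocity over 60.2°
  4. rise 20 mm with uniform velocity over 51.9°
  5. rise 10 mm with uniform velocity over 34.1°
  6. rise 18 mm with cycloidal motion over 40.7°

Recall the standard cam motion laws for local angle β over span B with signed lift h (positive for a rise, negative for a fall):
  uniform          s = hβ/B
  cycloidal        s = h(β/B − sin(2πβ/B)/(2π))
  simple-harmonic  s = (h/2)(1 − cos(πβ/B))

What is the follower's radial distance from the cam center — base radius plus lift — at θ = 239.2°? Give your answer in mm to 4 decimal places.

seg 1 [0°–66°] uniform, h=23: full span → s += 23 → s = 23.0000
seg 2 [66°–173.1°] uniform, h=19: full span → s += 19 → s = 42.0000
seg 3 [173.1°–233.3°] uniform, h=25: full span → s += 25 → s = 67.0000
seg 4 [233.3°–285.2°] uniform, h=20: θ=239.2° here. β=5.9, B=51.9. 20·5.9/51.9 = 2.2736 → s = 69.2736
radial distance = base radius + s = 48 + 69.2736 = 117.2736

117.2736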